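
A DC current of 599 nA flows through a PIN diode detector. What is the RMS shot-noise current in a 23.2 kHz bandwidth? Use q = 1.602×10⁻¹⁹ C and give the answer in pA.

I_n = √(2qI·B)
2qI·B = 2 × 1.602×10⁻¹⁹ × 5.99×10⁻⁷ × 2.32×10⁴ = 4.45×10⁻²¹ A²
I_n = √(4.45×10⁻²¹) = 6.67×10⁻¹¹ A = 66.7 pA

66.7 pA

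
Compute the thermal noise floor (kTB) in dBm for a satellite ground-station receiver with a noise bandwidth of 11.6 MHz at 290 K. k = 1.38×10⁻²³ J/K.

P_n = kTB = 1.38×10⁻²³ × 290 × 1.16×10⁷ = 4.64×10⁻¹⁴ W
In dBm: 10 log₁₀(4.64×10⁻¹⁴ / 10⁻³) = −103.3 dBm

−103.3 dBm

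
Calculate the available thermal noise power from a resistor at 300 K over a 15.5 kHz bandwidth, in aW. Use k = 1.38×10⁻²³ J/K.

64.2 aW

P_n = kTB = 1.38×10⁻²³ × 300 × 1.55×10⁴ = 6.42×10⁻¹⁷ W = 64.2 aW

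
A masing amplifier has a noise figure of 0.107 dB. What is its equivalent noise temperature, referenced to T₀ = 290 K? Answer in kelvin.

7.23 K

F = 10^(0.107/10) = 1.02494
T_e = (F − 1)·T₀ = (1.02494 − 1) × 290 = 7.23 K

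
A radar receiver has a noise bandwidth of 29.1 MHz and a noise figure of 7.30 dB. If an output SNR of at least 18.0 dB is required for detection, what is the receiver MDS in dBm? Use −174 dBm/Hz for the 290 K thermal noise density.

Sensitivity = −174 + 10 log₁₀(B) + NF + SNR_min
= −174 + 74.64 + 7.30 + 18.0
= −74.06 dBm → −74.1 dBm

−74.1 dBm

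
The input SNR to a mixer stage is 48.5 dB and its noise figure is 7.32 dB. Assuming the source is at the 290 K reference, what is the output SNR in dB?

By definition F = SNR_in/SNR_out, so in dB: SNR_out = SNR_in − NF
SNR_out = 48.5 − 7.32 = 41.18 dB

41.18 dB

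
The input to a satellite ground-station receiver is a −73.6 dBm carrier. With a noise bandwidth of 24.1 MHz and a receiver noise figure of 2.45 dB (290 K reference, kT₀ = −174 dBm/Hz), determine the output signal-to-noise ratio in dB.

Noise floor: N = −174 + 10 log₁₀(B) + NF
10 log₁₀(2.41×10⁷) = 73.82 dB
N = −174 + 73.82 + 2.45 = −97.73 dBm
SNR = P_sig − N = −73.6 − (−97.73) = 24.13 dB → 24.1 dB

24.1 dB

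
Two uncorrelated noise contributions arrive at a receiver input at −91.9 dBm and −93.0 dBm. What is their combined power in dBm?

−89.4 dBm

Convert to linear, add, convert back:
P₁ = 6.46×10⁻¹³ W, P₂ = 5.01×10⁻¹³ W
P_tot = 1.15×10⁻¹² W → 10 log₁₀(P_tot / 10⁻³) = −89.4 dBm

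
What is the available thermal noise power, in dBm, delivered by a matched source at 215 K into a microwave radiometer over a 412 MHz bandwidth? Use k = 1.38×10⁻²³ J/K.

−89.1 dBm

P_n = kTB = 1.38×10⁻²³ × 215 × 4.12×10⁸ = 1.22×10⁻¹² W
In dBm: 10 log₁₀(1.22×10⁻¹² / 10⁻³) = −89.1 dBm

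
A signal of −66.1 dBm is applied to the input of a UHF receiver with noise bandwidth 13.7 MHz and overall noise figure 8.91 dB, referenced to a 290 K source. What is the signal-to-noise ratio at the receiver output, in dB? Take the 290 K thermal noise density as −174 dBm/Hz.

27.6 dB

Noise floor: N = −174 + 10 log₁₀(B) + NF
10 log₁₀(1.37×10⁷) = 71.37 dB
N = −174 + 71.37 + 8.91 = −93.72 dBm
SNR = P_sig − N = −66.1 − (−93.72) = 27.62 dB → 27.6 dB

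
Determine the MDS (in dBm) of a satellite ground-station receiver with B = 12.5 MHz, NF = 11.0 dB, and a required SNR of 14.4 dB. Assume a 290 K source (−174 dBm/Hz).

Sensitivity = −174 + 10 log₁₀(B) + NF + SNR_min
= −174 + 70.97 + 11.0 + 14.4
= −77.63 dBm → −77.6 dBm

−77.6 dBm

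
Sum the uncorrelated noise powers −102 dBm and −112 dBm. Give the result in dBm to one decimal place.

Convert to linear, add, convert back:
P₁ = 6.31×10⁻¹⁴ W, P₂ = 6.31×10⁻¹⁵ W
P_tot = 6.94×10⁻¹⁴ W → 10 log₁₀(P_tot / 10⁻³) = −101.6 dBm

−101.6 dBm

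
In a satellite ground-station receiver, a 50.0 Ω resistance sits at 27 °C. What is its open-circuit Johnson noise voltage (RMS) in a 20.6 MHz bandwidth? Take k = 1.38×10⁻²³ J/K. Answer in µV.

T = 27 °C + 273.15 = 300.15 K
V_n = √(4kTRB)
4kTRB = 4 × 1.38×10⁻²³ × 300.15 × 5.00×10¹ × 2.06×10⁷ = 1.71×10⁻¹¹ V²
V_n = √(1.71×10⁻¹¹) = 4.13×10⁻⁶ V = 4.13 µV

4.13 µV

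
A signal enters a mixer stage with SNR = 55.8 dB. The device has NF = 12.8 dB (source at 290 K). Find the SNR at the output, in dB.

By definition F = SNR_in/SNR_out, so in dB: SNR_out = SNR_in − NF
SNR_out = 55.8 − 12.8 = 43.0 dB

43.0 dB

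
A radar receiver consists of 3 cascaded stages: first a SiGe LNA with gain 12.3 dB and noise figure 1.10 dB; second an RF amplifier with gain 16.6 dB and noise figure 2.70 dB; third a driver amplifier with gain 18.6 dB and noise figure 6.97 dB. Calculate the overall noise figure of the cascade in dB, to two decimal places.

1.28 dB

Convert to linear (a loss of L dB is a gain of −L dB): F_i = 10^(NF_i/10), G_i = 10^(G_i,dB/10)
  Stage 1: F_1 = 10^(1.10/10) = 1.288, G_1 = 10^(12.3/10) = 16.98
  Stage 2: F_2 = 10^(2.70/10) = 1.862, G_2 = 10^(16.6/10) = 45.71
  Stage 3: F_3 = 10^(6.97/10) = 4.977, G_3 = 10^(18.6/10) = 72.44
Friis cascade:
  F = 1.288 + (1.862 − 1)/16.98 + (4.977 − 1)/776.2 = 1.344
NF = 10 log₁₀(1.344) = 1.28 dB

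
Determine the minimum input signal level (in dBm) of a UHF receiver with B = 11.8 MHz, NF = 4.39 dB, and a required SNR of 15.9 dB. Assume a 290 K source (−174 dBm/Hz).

−83.0 dBm

Sensitivity = −174 + 10 log₁₀(B) + NF + SNR_min
= −174 + 70.72 + 4.39 + 15.9
= −82.99 dBm → −83.0 dBm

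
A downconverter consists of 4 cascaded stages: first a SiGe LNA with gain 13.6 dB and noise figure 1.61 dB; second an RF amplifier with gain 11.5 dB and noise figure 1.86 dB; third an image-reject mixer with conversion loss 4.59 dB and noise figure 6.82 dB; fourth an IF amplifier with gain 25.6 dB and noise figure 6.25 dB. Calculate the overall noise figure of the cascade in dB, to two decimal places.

1.80 dB

Convert to linear (a loss of L dB is a gain of −L dB): F_i = 10^(NF_i/10), G_i = 10^(G_i,dB/10)
  Stage 1: F_1 = 10^(1.61/10) = 1.449, G_1 = 10^(13.6/10) = 22.91
  Stage 2: F_2 = 10^(1.86/10) = 1.535, G_2 = 10^(11.5/10) = 14.13
  Stage 3: F_3 = 10^(6.82/10) = 4.808, G_3 = 10^(−4.59/10) = 0.3475
  Stage 4: F_4 = 10^(6.25/10) = 4.217, G_4 = 10^(25.6/10) = 363.1
Friis cascade:
  F = 1.449 + (1.535 − 1)/22.91 + (4.808 − 1)/323.6 + (4.217 − 1)/112.5 = 1.512
NF = 10 log₁₀(1.512) = 1.80 dB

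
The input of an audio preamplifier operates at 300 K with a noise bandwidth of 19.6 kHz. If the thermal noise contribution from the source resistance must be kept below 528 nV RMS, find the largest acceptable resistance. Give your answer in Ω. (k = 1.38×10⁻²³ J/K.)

859 Ω

Johnson–Nyquist: V_n = √(4kTRB) ⇒ R = V_n² / (4kTB)
4kTB = 4 × 1.38×10⁻²³ × 300 × 1.96×10⁴ = 3.25×10⁻¹⁶
R = (5.28×10⁻⁷)² / 3.25×10⁻¹⁶ = 8.59×10² Ω = 859 Ω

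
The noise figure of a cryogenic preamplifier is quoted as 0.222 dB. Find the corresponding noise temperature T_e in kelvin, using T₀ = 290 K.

15.2 K

F = 10^(0.222/10) = 1.05245
T_e = (F − 1)·T₀ = (1.05245 − 1) × 290 = 15.2 K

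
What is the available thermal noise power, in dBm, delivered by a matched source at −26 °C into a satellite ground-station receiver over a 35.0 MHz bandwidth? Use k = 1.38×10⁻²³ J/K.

−99.2 dBm

T = −26 °C + 273.15 = 247.15 K
P_n = kTB = 1.38×10⁻²³ × 247.15 × 3.50×10⁷ = 1.19×10⁻¹³ W
In dBm: 10 log₁₀(1.19×10⁻¹³ / 10⁻³) = −99.2 dBm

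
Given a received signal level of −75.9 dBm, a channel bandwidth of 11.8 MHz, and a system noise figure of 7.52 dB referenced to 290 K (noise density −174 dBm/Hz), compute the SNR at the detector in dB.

Noise floor: N = −174 + 10 log₁₀(B) + NF
10 log₁₀(1.18×10⁷) = 70.72 dB
N = −174 + 70.72 + 7.52 = −95.76 dBm
SNR = P_sig − N = −75.9 − (−95.76) = 19.86 dB → 19.9 dB

19.9 dB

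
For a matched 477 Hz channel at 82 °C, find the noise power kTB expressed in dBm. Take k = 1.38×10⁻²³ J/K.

T = 82 °C + 273.15 = 355.15 K
P_n = kTB = 1.38×10⁻²³ × 355.15 × 4.77×10² = 2.34×10⁻¹⁸ W
In dBm: 10 log₁₀(2.34×10⁻¹⁸ / 10⁻³) = −146.3 dBm

−146.3 dBm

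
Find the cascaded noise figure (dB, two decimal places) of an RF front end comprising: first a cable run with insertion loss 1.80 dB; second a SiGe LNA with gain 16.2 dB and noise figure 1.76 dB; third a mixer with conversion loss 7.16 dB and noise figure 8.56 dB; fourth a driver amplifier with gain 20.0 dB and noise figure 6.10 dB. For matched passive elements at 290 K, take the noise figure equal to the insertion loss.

4.88 dB

Convert to linear (a loss of L dB is a gain of −L dB): F_i = 10^(NF_i/10), G_i = 10^(G_i,dB/10)
  Stage 1: F_1 = 10^(1.80/10) = 1.514, G_1 = 10^(−1.80/10) = 0.6607
  Stage 2: F_2 = 10^(1.76/10) = 1.500, G_2 = 10^(16.2/10) = 41.69
  Stage 3: F_3 = 10^(8.56/10) = 7.178, G_3 = 10^(−7.16/10) = 0.1923
  Stage 4: F_4 = 10^(6.10/10) = 4.074, G_4 = 10^(20.0/10) = 100.0
Friis cascade:
  F = 1.514 + (1.500 − 1)/0.6607 + (7.178 − 1)/27.54 + (4.074 − 1)/5.297 = 3.075
NF = 10 log₁₀(3.075) = 4.88 dB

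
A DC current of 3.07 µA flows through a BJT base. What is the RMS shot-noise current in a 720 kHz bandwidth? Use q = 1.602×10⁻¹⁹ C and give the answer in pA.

842 pA

I_n = √(2qI·B)
2qI·B = 2 × 1.602×10⁻¹⁹ × 3.07×10⁻⁶ × 7.20×10⁵ = 7.08×10⁻¹⁹ A²
I_n = √(7.08×10⁻¹⁹) = 8.42×10⁻¹⁰ A = 842 pA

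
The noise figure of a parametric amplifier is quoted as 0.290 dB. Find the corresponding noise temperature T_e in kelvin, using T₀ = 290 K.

20.0 K

F = 10^(0.290/10) = 1.06905
T_e = (F − 1)·T₀ = (1.06905 − 1) × 290 = 20.0 K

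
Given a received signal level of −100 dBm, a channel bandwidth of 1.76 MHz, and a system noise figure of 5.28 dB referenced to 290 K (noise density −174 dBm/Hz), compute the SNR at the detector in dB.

6.3 dB

Noise floor: N = −174 + 10 log₁₀(B) + NF
10 log₁₀(1.76×10⁶) = 62.46 dB
N = −174 + 62.46 + 5.28 = −106.26 dBm
SNR = P_sig − N = −100 − (−106.26) = 6.26 dB → 6.3 dB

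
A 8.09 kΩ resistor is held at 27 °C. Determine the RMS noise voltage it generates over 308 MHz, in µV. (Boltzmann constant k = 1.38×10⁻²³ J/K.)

T = 27 °C + 273.15 = 300.15 K
V_n = √(4kTRB)
4kTRB = 4 × 1.38×10⁻²³ × 300.15 × 8.09×10³ × 3.08×10⁸ = 4.13×10⁻⁸ V²
V_n = √(4.13×10⁻⁸) = 2.03×10⁻⁴ V = 203 µV

203 µV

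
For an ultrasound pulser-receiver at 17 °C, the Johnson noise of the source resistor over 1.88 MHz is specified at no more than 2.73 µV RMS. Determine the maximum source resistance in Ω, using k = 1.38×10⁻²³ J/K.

248 Ω

T = 17 °C + 273.15 = 290.15 K
Johnson–Nyquist: V_n = √(4kTRB) ⇒ R = V_n² / (4kTB)
4kTB = 4 × 1.38×10⁻²³ × 290.15 × 1.88×10⁶ = 3.01×10⁻¹⁴
R = (2.73×10⁻⁶)² / 3.01×10⁻¹⁴ = 2.48×10² Ω = 248 Ω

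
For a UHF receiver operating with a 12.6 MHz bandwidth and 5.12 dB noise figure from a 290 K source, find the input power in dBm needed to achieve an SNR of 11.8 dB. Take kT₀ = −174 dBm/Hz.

Sensitivity = −174 + 10 log₁₀(B) + NF + SNR_min
= −174 + 71 + 5.12 + 11.8
= −86.08 dBm → −86.1 dBm

−86.1 dBm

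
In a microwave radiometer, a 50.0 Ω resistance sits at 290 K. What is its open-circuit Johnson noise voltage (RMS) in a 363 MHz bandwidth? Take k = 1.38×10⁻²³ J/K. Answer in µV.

17.0 µV

V_n = √(4kTRB)
4kTRB = 4 × 1.38×10⁻²³ × 290 × 5.00×10¹ × 3.63×10⁸ = 2.91×10⁻¹⁰ V²
V_n = √(2.91×10⁻¹⁰) = 1.70×10⁻⁵ V = 17.0 µV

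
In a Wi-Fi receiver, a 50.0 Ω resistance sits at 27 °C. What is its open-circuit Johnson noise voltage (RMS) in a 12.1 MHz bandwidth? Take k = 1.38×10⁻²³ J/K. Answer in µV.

3.17 µV

T = 27 °C + 273.15 = 300.15 K
V_n = √(4kTRB)
4kTRB = 4 × 1.38×10⁻²³ × 300.15 × 5.00×10¹ × 1.21×10⁷ = 1.00×10⁻¹¹ V²
V_n = √(1.00×10⁻¹¹) = 3.17×10⁻⁶ V = 3.17 µV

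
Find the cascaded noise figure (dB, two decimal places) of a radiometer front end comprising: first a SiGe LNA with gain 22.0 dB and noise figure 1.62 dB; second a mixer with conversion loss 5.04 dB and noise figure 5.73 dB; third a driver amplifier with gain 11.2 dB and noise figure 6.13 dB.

1.85 dB

Convert to linear (a loss of L dB is a gain of −L dB): F_i = 10^(NF_i/10), G_i = 10^(G_i,dB/10)
  Stage 1: F_1 = 10^(1.62/10) = 1.452, G_1 = 10^(22.0/10) = 158.5
  Stage 2: F_2 = 10^(5.73/10) = 3.741, G_2 = 10^(−5.04/10) = 0.3133
  Stage 3: F_3 = 10^(6.13/10) = 4.102, G_3 = 10^(11.2/10) = 13.18
Friis cascade:
  F = 1.452 + (3.741 − 1)/158.5 + (4.102 − 1)/49.66 = 1.532
NF = 10 log₁₀(1.532) = 1.85 dB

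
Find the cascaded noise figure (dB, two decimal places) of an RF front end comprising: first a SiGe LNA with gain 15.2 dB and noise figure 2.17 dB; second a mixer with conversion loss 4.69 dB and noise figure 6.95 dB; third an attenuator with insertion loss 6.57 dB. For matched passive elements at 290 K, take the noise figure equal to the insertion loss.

3.19 dB

Convert to linear (a loss of L dB is a gain of −L dB): F_i = 10^(NF_i/10), G_i = 10^(G_i,dB/10)
  Stage 1: F_1 = 10^(2.17/10) = 1.648, G_1 = 10^(15.2/10) = 33.11
  Stage 2: F_2 = 10^(6.95/10) = 4.955, G_2 = 10^(−4.69/10) = 0.3396
  Stage 3: F_3 = 10^(6.57/10) = 4.539, G_3 = 10^(−6.57/10) = 0.2203
Friis cascade:
  F = 1.648 + (4.955 − 1)/33.11 + (4.539 − 1)/11.25 = 2.082
NF = 10 log₁₀(2.082) = 3.19 dB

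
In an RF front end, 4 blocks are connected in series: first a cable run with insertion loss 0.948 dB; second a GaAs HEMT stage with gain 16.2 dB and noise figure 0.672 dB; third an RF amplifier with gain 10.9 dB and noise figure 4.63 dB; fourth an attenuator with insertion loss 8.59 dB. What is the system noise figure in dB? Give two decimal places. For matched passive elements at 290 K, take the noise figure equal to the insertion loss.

1.83 dB

Convert to linear (a loss of L dB is a gain of −L dB): F_i = 10^(NF_i/10), G_i = 10^(G_i,dB/10)
  Stage 1: F_1 = 10^(0.948/10) = 1.244, G_1 = 10^(−0.948/10) = 0.8039
  Stage 2: F_2 = 10^(0.672/10) = 1.167, G_2 = 10^(16.2/10) = 41.69
  Stage 3: F_3 = 10^(4.63/10) = 2.904, G_3 = 10^(10.9/10) = 12.30
  Stage 4: F_4 = 10^(8.59/10) = 7.228, G_4 = 10^(−8.59/10) = 0.1384
Friis cascade:
  F = 1.244 + (1.167 − 1)/0.8039 + (2.904 − 1)/33.51 + (7.228 − 1)/412.3 = 1.524
NF = 10 log₁₀(1.524) = 1.83 dB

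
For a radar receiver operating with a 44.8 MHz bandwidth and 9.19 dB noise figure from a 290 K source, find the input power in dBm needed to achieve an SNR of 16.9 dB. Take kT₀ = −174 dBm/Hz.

−71.4 dBm

Sensitivity = −174 + 10 log₁₀(B) + NF + SNR_min
= −174 + 76.51 + 9.19 + 16.9
= −71.40 dBm → −71.4 dBm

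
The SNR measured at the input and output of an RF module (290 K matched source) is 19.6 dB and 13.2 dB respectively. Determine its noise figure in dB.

NF (dB) = SNR_in(dB) − SNR_out(dB) when the source is at T₀
NF = 19.6 − 13.2 = 6.4 dB

6.4 dB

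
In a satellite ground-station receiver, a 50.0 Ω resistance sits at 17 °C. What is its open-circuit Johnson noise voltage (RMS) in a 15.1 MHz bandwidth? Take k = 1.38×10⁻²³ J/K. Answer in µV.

T = 17 °C + 273.15 = 290.15 K
V_n = √(4kTRB)
4kTRB = 4 × 1.38×10⁻²³ × 290.15 × 5.00×10¹ × 1.51×10⁷ = 1.21×10⁻¹¹ V²
V_n = √(1.21×10⁻¹¹) = 3.48×10⁻⁶ V = 3.48 µV

3.48 µV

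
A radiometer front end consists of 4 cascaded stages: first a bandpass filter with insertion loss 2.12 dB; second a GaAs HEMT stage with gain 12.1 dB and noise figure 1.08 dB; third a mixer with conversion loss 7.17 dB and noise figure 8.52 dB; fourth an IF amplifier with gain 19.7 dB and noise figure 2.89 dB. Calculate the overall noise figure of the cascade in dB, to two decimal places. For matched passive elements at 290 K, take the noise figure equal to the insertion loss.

5.05 dB

Convert to linear (a loss of L dB is a gain of −L dB): F_i = 10^(NF_i/10), G_i = 10^(G_i,dB/10)
  Stage 1: F_1 = 10^(2.12/10) = 1.629, G_1 = 10^(−2.12/10) = 0.6138
  Stage 2: F_2 = 10^(1.08/10) = 1.282, G_2 = 10^(12.1/10) = 16.22
  Stage 3: F_3 = 10^(8.52/10) = 7.112, G_3 = 10^(−7.17/10) = 0.1919
  Stage 4: F_4 = 10^(2.89/10) = 1.945, G_4 = 10^(19.7/10) = 93.33
Friis cascade:
  F = 1.629 + (1.282 − 1)/0.6138 + (7.112 − 1)/9.954 + (1.945 − 1)/1.910 = 3.198
NF = 10 log₁₀(3.198) = 5.05 dB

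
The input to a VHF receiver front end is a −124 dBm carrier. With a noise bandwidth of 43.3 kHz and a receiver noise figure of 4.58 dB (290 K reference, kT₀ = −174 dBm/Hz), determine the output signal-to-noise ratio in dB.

Noise floor: N = −174 + 10 log₁₀(B) + NF
10 log₁₀(4.33×10⁴) = 46.36 dB
N = −174 + 46.36 + 4.58 = −123.06 dBm
SNR = P_sig − N = −124 − (−123.06) = −0.94 dB → −0.9 dB

−0.9 dB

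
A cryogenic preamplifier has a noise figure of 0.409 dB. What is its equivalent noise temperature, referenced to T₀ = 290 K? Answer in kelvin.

28.6 K

F = 10^(0.409/10) = 1.09875
T_e = (F − 1)·T₀ = (1.09875 − 1) × 290 = 28.6 K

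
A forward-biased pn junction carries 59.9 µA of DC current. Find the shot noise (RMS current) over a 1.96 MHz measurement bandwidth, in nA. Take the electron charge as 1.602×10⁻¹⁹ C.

6.13 nA

I_n = √(2qI·B)
2qI·B = 2 × 1.602×10⁻¹⁹ × 5.99×10⁻⁵ × 1.96×10⁶ = 3.76×10⁻¹⁷ A²
I_n = √(3.76×10⁻¹⁷) = 6.13×10⁻⁹ A = 6.13 nA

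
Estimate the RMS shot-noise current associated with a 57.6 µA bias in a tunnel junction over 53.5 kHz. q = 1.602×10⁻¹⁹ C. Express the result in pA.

I_n = √(2qI·B)
2qI·B = 2 × 1.602×10⁻¹⁹ × 5.76×10⁻⁵ × 5.35×10⁴ = 9.87×10⁻¹⁹ A²
I_n = √(9.87×10⁻¹⁹) = 9.94×10⁻¹⁰ A = 994 pA

994 pA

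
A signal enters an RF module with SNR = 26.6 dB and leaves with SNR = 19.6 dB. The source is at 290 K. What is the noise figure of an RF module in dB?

7.0 dB

NF (dB) = SNR_in(dB) − SNR_out(dB) when the source is at T₀
NF = 26.6 − 19.6 = 7.0 dB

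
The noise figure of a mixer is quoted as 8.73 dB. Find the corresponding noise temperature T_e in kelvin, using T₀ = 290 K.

1875 K

F = 10^(8.73/10) = 7.46449
T_e = (F − 1)·T₀ = (7.46449 − 1) × 290 = 1875 K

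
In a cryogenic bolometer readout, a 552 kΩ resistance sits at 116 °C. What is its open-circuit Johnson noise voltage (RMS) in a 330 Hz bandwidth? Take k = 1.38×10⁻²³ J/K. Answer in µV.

T = 116 °C + 273.15 = 389.15 K
V_n = √(4kTRB)
4kTRB = 4 × 1.38×10⁻²³ × 389.15 × 5.52×10⁵ × 3.30×10² = 3.91×10⁻¹² V²
V_n = √(3.91×10⁻¹²) = 1.98×10⁻⁶ V = 1.98 µV

1.98 µV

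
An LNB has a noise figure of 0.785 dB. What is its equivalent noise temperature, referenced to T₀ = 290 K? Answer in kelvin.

F = 10^(0.785/10) = 1.19812
T_e = (F − 1)·T₀ = (1.19812 − 1) × 290 = 57.5 K

57.5 K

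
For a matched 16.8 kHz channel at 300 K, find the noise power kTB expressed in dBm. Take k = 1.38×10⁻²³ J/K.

P_n = kTB = 1.38×10⁻²³ × 300 × 1.68×10⁴ = 6.96×10⁻¹⁷ W
In dBm: 10 log₁₀(6.96×10⁻¹⁷ / 10⁻³) = −131.6 dBm

−131.6 dBm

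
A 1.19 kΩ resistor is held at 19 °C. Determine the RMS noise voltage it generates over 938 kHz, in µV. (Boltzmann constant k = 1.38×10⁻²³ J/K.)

T = 19 °C + 273.15 = 292.15 K
V_n = √(4kTRB)
4kTRB = 4 × 1.38×10⁻²³ × 292.15 × 1.19×10³ × 9.38×10⁵ = 1.80×10⁻¹¹ V²
V_n = √(1.80×10⁻¹¹) = 4.24×10⁻⁶ V = 4.24 µV

4.24 µV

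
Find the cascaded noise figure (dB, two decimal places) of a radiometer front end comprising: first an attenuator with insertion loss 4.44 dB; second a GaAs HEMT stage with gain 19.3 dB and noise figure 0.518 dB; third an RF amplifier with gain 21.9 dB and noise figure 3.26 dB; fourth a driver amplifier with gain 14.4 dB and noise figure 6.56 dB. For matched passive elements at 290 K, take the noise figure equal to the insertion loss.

Convert to linear (a loss of L dB is a gain of −L dB): F_i = 10^(NF_i/10), G_i = 10^(G_i,dB/10)
  Stage 1: F_1 = 10^(4.44/10) = 2.780, G_1 = 10^(−4.44/10) = 0.3597
  Stage 2: F_2 = 10^(0.518/10) = 1.127, G_2 = 10^(19.3/10) = 85.11
  Stage 3: F_3 = 10^(3.26/10) = 2.118, G_3 = 10^(21.9/10) = 154.9
  Stage 4: F_4 = 10^(6.56/10) = 4.529, G_4 = 10^(14.4/10) = 27.54
Friis cascade:
  F = 2.780 + (1.127 − 1)/0.3597 + (2.118 − 1)/30.62 + (4.529 − 1)/4742 = 3.169
NF = 10 log₁₀(3.169) = 5.01 dB

5.01 dB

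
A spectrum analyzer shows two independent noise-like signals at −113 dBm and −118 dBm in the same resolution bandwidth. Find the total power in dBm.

−111.8 dBm

Convert to linear, add, convert back:
P₁ = 5.01×10⁻¹⁵ W, P₂ = 1.58×10⁻¹⁵ W
P_tot = 6.60×10⁻¹⁵ W → 10 log₁₀(P_tot / 10⁻³) = −111.8 dBm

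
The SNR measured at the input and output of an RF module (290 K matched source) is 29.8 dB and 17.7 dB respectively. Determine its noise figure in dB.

NF (dB) = SNR_in(dB) − SNR_out(dB) when the source is at T₀
NF = 29.8 − 17.7 = 12.1 dB

12.1 dB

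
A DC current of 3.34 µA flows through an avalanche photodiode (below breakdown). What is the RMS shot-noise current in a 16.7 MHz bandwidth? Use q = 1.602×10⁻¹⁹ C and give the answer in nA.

I_n = √(2qI·B)
2qI·B = 2 × 1.602×10⁻¹⁹ × 3.34×10⁻⁶ × 1.67×10⁷ = 1.79×10⁻¹⁷ A²
I_n = √(1.79×10⁻¹⁷) = 4.23×10⁻⁹ A = 4.23 nA

4.23 nA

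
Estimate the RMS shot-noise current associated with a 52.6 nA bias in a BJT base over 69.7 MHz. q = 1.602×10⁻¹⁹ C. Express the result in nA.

1.08 nA

I_n = √(2qI·B)
2qI·B = 2 × 1.602×10⁻¹⁹ × 5.26×10⁻⁸ × 6.97×10⁷ = 1.17×10⁻¹⁸ A²
I_n = √(1.17×10⁻¹⁸) = 1.08×10⁻⁹ A = 1.08 nA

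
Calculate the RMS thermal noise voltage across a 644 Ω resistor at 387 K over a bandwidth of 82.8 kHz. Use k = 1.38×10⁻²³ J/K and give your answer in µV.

1.07 µV

V_n = √(4kTRB)
4kTRB = 4 × 1.38×10⁻²³ × 387 × 6.44×10² × 8.28×10⁴ = 1.14×10⁻¹² V²
V_n = √(1.14×10⁻¹²) = 1.07×10⁻⁶ V = 1.07 µV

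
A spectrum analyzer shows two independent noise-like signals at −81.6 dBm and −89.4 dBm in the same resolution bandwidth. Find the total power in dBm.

Convert to linear, add, convert back:
P₁ = 6.92×10⁻¹² W, P₂ = 1.15×10⁻¹² W
P_tot = 8.07×10⁻¹² W → 10 log₁₀(P_tot / 10⁻³) = −80.9 dBm

−80.9 dBm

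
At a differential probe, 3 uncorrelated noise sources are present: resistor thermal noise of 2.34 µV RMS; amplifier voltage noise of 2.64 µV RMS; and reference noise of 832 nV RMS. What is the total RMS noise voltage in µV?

Uncorrelated sources add in power (mean-square): V_tot = √(ΣV_i²)
V_tot = √[(2.34×10⁻⁶)² + (2.64×10⁻⁶)² + (8.32×10⁻⁷)²] = 3.62×10⁻⁶ V = 3.62 µV

3.62 µV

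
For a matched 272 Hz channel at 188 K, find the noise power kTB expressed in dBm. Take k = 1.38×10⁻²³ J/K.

P_n = kTB = 1.38×10⁻²³ × 188 × 2.72×10² = 7.06×10⁻¹⁹ W
In dBm: 10 log₁₀(7.06×10⁻¹⁹ / 10⁻³) = −151.5 dBm

−151.5 dBm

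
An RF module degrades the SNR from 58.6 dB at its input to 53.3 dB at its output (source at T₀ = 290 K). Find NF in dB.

5.3 dB

NF (dB) = SNR_in(dB) − SNR_out(dB) when the source is at T₀
NF = 58.6 − 53.3 = 5.3 dB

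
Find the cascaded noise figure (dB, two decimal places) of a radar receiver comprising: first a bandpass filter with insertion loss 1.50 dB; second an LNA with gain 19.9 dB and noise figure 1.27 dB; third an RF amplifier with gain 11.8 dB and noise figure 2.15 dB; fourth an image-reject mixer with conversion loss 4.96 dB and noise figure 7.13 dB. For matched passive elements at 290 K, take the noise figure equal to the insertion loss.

Convert to linear (a loss of L dB is a gain of −L dB): F_i = 10^(NF_i/10), G_i = 10^(G_i,dB/10)
  Stage 1: F_1 = 10^(1.50/10) = 1.413, G_1 = 10^(−1.50/10) = 0.7079
  Stage 2: F_2 = 10^(1.27/10) = 1.340, G_2 = 10^(19.9/10) = 97.72
  Stage 3: F_3 = 10^(2.15/10) = 1.641, G_3 = 10^(11.8/10) = 15.14
  Stage 4: F_4 = 10^(7.13/10) = 5.164, G_4 = 10^(−4.96/10) = 0.3192
Friis cascade:
  F = 1.413 + (1.340 − 1)/0.7079 + (1.641 − 1)/69.18 + (5.164 − 1)/1047 = 1.906
NF = 10 log₁₀(1.906) = 2.80 dB

2.80 dB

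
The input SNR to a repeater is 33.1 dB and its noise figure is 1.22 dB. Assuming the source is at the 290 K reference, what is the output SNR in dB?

31.88 dB

By definition F = SNR_in/SNR_out, so in dB: SNR_out = SNR_in − NF
SNR_out = 33.1 − 1.22 = 31.88 dB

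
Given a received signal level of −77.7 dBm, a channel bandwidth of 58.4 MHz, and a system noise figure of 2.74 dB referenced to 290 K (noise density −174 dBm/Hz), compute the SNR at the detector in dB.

15.9 dB

Noise floor: N = −174 + 10 log₁₀(B) + NF
10 log₁₀(5.84×10⁷) = 77.66 dB
N = −174 + 77.66 + 2.74 = −93.60 dBm
SNR = P_sig − N = −77.7 − (−93.60) = 15.90 dB → 15.9 dB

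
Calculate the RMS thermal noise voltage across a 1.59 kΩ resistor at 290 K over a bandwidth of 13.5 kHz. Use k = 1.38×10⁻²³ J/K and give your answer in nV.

586 nV

V_n = √(4kTRB)
4kTRB = 4 × 1.38×10⁻²³ × 290 × 1.59×10³ × 1.35×10⁴ = 3.44×10⁻¹³ V²
V_n = √(3.44×10⁻¹³) = 5.86×10⁻⁷ V = 586 nV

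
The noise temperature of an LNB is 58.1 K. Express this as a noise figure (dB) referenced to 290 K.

0.793 dB

F = 1 + T_e/T₀ = 1 + 58.1/290 = 1.20034
NF = 10 log₁₀(1.20034) = 0.793 dB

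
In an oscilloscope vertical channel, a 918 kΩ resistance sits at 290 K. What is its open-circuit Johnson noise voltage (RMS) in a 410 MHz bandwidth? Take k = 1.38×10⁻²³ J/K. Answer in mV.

V_n = √(4kTRB)
4kTRB = 4 × 1.38×10⁻²³ × 290 × 9.18×10⁵ × 4.10×10⁸ = 6.03×10⁻⁶ V²
V_n = √(6.03×10⁻⁶) = 2.45×10⁻³ V = 2.45 mV

2.45 mV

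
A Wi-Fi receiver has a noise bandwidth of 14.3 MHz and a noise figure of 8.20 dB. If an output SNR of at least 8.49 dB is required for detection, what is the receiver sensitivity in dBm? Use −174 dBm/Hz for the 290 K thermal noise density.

−85.8 dBm

Sensitivity = −174 + 10 log₁₀(B) + NF + SNR_min
= −174 + 71.55 + 8.20 + 8.49
= −85.76 dBm → −85.8 dBm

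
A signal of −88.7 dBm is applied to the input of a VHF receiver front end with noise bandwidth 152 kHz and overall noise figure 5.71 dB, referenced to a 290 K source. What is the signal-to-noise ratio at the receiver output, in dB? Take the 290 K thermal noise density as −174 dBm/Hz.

27.8 dB

Noise floor: N = −174 + 10 log₁₀(B) + NF
10 log₁₀(1.52×10⁵) = 51.82 dB
N = −174 + 51.82 + 5.71 = −116.47 dBm
SNR = P_sig − N = −88.7 − (−116.47) = 27.77 dB → 27.8 dB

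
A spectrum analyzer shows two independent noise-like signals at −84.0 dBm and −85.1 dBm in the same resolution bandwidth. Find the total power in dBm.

−81.5 dBm

Convert to linear, add, convert back:
P₁ = 3.98×10⁻¹² W, P₂ = 3.09×10⁻¹² W
P_tot = 7.07×10⁻¹² W → 10 log₁₀(P_tot / 10⁻³) = −81.5 dBm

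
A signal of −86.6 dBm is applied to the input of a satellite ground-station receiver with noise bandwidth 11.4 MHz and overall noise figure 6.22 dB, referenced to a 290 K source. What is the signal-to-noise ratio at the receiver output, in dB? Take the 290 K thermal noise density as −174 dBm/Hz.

Noise floor: N = −174 + 10 log₁₀(B) + NF
10 log₁₀(1.14×10⁷) = 70.57 dB
N = −174 + 70.57 + 6.22 = −97.21 dBm
SNR = P_sig − N = −86.6 − (−97.21) = 10.61 dB → 10.6 dB

10.6 dB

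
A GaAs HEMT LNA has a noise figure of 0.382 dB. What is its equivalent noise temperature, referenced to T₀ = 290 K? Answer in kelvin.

F = 10^(0.382/10) = 1.09194
T_e = (F − 1)·T₀ = (1.09194 − 1) × 290 = 26.7 K

26.7 K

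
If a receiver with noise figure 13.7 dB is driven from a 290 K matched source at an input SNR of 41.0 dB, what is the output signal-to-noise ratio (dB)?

By definition F = SNR_in/SNR_out, so in dB: SNR_out = SNR_in − NF
SNR_out = 41.0 − 13.7 = 27.3 dB

27.3 dB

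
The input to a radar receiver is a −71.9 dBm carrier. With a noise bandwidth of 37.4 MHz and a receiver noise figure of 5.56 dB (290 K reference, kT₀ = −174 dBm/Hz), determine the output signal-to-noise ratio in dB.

20.8 dB

Noise floor: N = −174 + 10 log₁₀(B) + NF
10 log₁₀(3.74×10⁷) = 75.73 dB
N = −174 + 75.73 + 5.56 = −92.71 dBm
SNR = P_sig − N = −71.9 − (−92.71) = 20.81 dB → 20.8 dB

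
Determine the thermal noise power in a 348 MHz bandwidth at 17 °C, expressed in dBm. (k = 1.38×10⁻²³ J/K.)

−88.6 dBm

T = 17 °C + 273.15 = 290.15 K
P_n = kTB = 1.38×10⁻²³ × 290.15 × 3.48×10⁸ = 1.39×10⁻¹² W
In dBm: 10 log₁₀(1.39×10⁻¹² / 10⁻³) = −88.6 dBm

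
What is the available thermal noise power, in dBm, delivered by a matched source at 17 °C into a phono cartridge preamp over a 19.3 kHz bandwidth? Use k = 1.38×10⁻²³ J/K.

−131.1 dBm

T = 17 °C + 273.15 = 290.15 K
P_n = kTB = 1.38×10⁻²³ × 290.15 × 1.93×10⁴ = 7.73×10⁻¹⁷ W
In dBm: 10 log₁₀(7.73×10⁻¹⁷ / 10⁻³) = −131.1 dBm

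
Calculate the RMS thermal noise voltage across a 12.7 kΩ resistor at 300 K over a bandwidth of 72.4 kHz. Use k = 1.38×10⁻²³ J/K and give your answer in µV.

3.90 µV

V_n = √(4kTRB)
4kTRB = 4 × 1.38×10⁻²³ × 300 × 1.27×10⁴ × 7.24×10⁴ = 1.52×10⁻¹¹ V²
V_n = √(1.52×10⁻¹¹) = 3.90×10⁻⁶ V = 3.90 µV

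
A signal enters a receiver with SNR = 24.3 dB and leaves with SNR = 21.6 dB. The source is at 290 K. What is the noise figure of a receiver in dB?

NF (dB) = SNR_in(dB) − SNR_out(dB) when the source is at T₀
NF = 24.3 − 21.6 = 2.7 dB

2.7 dB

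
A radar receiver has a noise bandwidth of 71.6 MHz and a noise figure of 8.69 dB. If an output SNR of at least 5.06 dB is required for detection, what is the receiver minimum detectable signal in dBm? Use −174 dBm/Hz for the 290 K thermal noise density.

Sensitivity = −174 + 10 log₁₀(B) + NF + SNR_min
= −174 + 78.55 + 8.69 + 5.06
= −81.70 dBm → −81.7 dBm

−81.7 dBm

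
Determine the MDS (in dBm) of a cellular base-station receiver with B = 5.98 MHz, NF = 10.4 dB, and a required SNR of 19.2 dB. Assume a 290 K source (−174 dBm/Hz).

Sensitivity = −174 + 10 log₁₀(B) + NF + SNR_min
= −174 + 67.77 + 10.4 + 19.2
= −76.63 dBm → −76.6 dBm

−76.6 dBm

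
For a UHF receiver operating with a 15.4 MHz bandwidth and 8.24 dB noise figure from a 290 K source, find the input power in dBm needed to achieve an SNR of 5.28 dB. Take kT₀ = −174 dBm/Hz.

Sensitivity = −174 + 10 log₁₀(B) + NF + SNR_min
= −174 + 71.88 + 8.24 + 5.28
= −88.60 dBm → −88.6 dBm

−88.6 dBm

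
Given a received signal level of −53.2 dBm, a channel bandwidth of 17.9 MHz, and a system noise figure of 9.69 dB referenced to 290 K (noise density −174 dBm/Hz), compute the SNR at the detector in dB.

Noise floor: N = −174 + 10 log₁₀(B) + NF
10 log₁₀(1.79×10⁷) = 72.53 dB
N = −174 + 72.53 + 9.69 = −91.78 dBm
SNR = P_sig − N = −53.2 − (−91.78) = 38.58 dB → 38.6 dB

38.6 dB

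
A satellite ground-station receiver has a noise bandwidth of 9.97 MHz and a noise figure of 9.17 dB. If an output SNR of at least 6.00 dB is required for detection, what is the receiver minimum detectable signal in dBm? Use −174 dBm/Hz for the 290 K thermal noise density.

−88.8 dBm

Sensitivity = −174 + 10 log₁₀(B) + NF + SNR_min
= −174 + 69.99 + 9.17 + 6.00
= −88.84 dBm → −88.8 dBm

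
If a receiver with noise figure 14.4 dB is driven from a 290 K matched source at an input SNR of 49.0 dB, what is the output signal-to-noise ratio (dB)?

By definition F = SNR_in/SNR_out, so in dB: SNR_out = SNR_in − NF
SNR_out = 49.0 − 14.4 = 34.6 dB

34.6 dB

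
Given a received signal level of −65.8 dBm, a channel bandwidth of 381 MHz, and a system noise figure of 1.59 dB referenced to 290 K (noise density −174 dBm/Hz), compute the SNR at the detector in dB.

20.8 dB

Noise floor: N = −174 + 10 log₁₀(B) + NF
10 log₁₀(3.81×10⁸) = 85.81 dB
N = −174 + 85.81 + 1.59 = −86.60 dBm
SNR = P_sig − N = −65.8 − (−86.60) = 20.80 dB → 20.8 dB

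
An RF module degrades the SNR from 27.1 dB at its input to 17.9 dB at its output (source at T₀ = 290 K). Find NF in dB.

9.2 dB

NF (dB) = SNR_in(dB) − SNR_out(dB) when the source is at T₀
NF = 27.1 − 17.9 = 9.2 dB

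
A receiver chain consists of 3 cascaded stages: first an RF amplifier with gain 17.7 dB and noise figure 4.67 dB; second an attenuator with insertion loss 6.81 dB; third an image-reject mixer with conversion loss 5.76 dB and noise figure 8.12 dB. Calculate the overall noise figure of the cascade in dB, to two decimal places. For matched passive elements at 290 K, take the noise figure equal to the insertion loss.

Convert to linear (a loss of L dB is a gain of −L dB): F_i = 10^(NF_i/10), G_i = 10^(G_i,dB/10)
  Stage 1: F_1 = 10^(4.67/10) = 2.931, G_1 = 10^(17.7/10) = 58.88
  Stage 2: F_2 = 10^(6.81/10) = 4.797, G_2 = 10^(−6.81/10) = 0.2084
  Stage 3: F_3 = 10^(8.12/10) = 6.486, G_3 = 10^(−5.76/10) = 0.2655
Friis cascade:
  F = 2.931 + (4.797 − 1)/58.88 + (6.486 − 1)/12.27 = 3.442
NF = 10 log₁₀(3.442) = 5.37 dB

5.37 dB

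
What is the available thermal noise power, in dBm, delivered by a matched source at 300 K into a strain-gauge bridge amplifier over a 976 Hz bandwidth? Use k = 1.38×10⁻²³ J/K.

−143.9 dBm

P_n = kTB = 1.38×10⁻²³ × 300 × 9.76×10² = 4.04×10⁻¹⁸ W
In dBm: 10 log₁₀(4.04×10⁻¹⁸ / 10⁻³) = −143.9 dBm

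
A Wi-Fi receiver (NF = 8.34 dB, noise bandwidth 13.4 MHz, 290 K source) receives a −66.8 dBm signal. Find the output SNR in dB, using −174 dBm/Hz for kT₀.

27.6 dB

Noise floor: N = −174 + 10 log₁₀(B) + NF
10 log₁₀(1.34×10⁷) = 71.27 dB
N = −174 + 71.27 + 8.34 = −94.39 dBm
SNR = P_sig − N = −66.8 − (−94.39) = 27.59 dB → 27.6 dB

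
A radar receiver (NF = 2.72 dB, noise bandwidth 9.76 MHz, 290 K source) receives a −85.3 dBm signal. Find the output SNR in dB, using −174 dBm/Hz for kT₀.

Noise floor: N = −174 + 10 log₁₀(B) + NF
10 log₁₀(9.76×10⁶) = 69.89 dB
N = −174 + 69.89 + 2.72 = −101.39 dBm
SNR = P_sig − N = −85.3 − (−101.39) = 16.09 dB → 16.1 dB

16.1 dB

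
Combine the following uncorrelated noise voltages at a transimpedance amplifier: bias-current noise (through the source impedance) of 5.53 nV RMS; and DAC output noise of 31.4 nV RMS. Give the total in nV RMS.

31.9 nV

Uncorrelated sources add in power (mean-square): V_tot = √(ΣV_i²)
V_tot = √[(5.53×10⁻⁹)² + (3.14×10⁻⁸)²] = 3.19×10⁻⁸ V = 31.9 nV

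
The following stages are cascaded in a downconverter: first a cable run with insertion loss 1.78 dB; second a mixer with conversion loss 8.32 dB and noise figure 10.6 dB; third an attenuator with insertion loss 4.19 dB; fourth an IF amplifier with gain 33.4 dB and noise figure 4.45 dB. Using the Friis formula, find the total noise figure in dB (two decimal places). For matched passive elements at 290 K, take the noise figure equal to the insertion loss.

19.13 dB

Convert to linear (a loss of L dB is a gain of −L dB): F_i = 10^(NF_i/10), G_i = 10^(G_i,dB/10)
  Stage 1: F_1 = 10^(1.78/10) = 1.507, G_1 = 10^(−1.78/10) = 0.6637
  Stage 2: F_2 = 10^(10.6/10) = 11.48, G_2 = 10^(−8.32/10) = 0.1472
  Stage 3: F_3 = 10^(4.19/10) = 2.624, G_3 = 10^(−4.19/10) = 0.3811
  Stage 4: F_4 = 10^(4.45/10) = 2.786, G_4 = 10^(33.4/10) = 2188
Friis cascade:
  F = 1.507 + (11.48 − 1)/0.6637 + (2.624 − 1)/0.09772 + (2.786 − 1)/0.03724 = 81.88
NF = 10 log₁₀(81.88) = 19.13 dB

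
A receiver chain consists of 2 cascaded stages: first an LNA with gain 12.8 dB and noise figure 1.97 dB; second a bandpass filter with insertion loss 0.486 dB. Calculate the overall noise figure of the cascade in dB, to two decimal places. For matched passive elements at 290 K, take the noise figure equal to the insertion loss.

Convert to linear (a loss of L dB is a gain of −L dB): F_i = 10^(NF_i/10), G_i = 10^(G_i,dB/10)
  Stage 1: F_1 = 10^(1.97/10) = 1.574, G_1 = 10^(12.8/10) = 19.05
  Stage 2: F_2 = 10^(0.486/10) = 1.118, G_2 = 10^(−0.486/10) = 0.8941
Friis cascade:
  F = 1.574 + (1.118 − 1)/19.05 = 1.580
NF = 10 log₁₀(1.580) = 1.99 dB

1.99 dB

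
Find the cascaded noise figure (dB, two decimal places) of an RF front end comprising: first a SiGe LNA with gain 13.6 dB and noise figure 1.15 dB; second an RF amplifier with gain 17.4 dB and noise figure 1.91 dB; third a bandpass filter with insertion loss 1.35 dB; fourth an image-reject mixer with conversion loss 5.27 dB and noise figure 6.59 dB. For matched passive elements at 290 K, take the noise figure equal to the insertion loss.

1.24 dB

Convert to linear (a loss of L dB is a gain of −L dB): F_i = 10^(NF_i/10), G_i = 10^(G_i,dB/10)
  Stage 1: F_1 = 10^(1.15/10) = 1.303, G_1 = 10^(13.6/10) = 22.91
  Stage 2: F_2 = 10^(1.91/10) = 1.552, G_2 = 10^(17.4/10) = 54.95
  Stage 3: F_3 = 10^(1.35/10) = 1.365, G_3 = 10^(−1.35/10) = 0.7328
  Stage 4: F_4 = 10^(6.59/10) = 4.560, G_4 = 10^(−5.27/10) = 0.2972
Friis cascade:
  F = 1.303 + (1.552 − 1)/22.91 + (1.365 − 1)/1259 + (4.560 − 1)/922.6 = 1.331
NF = 10 log₁₀(1.331) = 1.24 dB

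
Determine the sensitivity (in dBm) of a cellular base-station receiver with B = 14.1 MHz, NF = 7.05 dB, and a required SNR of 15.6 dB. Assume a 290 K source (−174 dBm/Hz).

−79.9 dBm

Sensitivity = −174 + 10 log₁₀(B) + NF + SNR_min
= −174 + 71.49 + 7.05 + 15.6
= −79.86 dBm → −79.9 dBm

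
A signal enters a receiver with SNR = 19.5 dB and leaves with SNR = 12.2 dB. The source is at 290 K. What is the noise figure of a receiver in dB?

7.3 dB

NF (dB) = SNR_in(dB) − SNR_out(dB) when the source is at T₀
NF = 19.5 − 12.2 = 7.3 dB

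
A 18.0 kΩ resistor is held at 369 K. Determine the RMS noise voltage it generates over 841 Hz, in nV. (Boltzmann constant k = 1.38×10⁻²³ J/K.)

V_n = √(4kTRB)
4kTRB = 4 × 1.38×10⁻²³ × 369 × 1.80×10⁴ × 8.41×10² = 3.08×10⁻¹³ V²
V_n = √(3.08×10⁻¹³) = 5.55×10⁻⁷ V = 555 nV

555 nV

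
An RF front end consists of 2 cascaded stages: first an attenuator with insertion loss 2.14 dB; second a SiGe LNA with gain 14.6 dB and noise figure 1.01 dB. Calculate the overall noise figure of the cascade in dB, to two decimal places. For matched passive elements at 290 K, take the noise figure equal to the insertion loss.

Convert to linear (a loss of L dB is a gain of −L dB): F_i = 10^(NF_i/10), G_i = 10^(G_i,dB/10)
  Stage 1: F_1 = 10^(2.14/10) = 1.637, G_1 = 10^(−2.14/10) = 0.6109
  Stage 2: F_2 = 10^(1.01/10) = 1.262, G_2 = 10^(14.6/10) = 28.84
Friis cascade:
  F = 1.637 + (1.262 − 1)/0.6109 = 2.065
NF = 10 log₁₀(2.065) = 3.15 dB

3.15 dB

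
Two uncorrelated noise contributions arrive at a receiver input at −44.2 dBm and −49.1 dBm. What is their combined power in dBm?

−43.0 dBm

Convert to linear, add, convert back:
P₁ = 3.80×10⁻⁸ W, P₂ = 1.23×10⁻⁸ W
P_tot = 5.03×10⁻⁸ W → 10 log₁₀(P_tot / 10⁻³) = −43.0 dBm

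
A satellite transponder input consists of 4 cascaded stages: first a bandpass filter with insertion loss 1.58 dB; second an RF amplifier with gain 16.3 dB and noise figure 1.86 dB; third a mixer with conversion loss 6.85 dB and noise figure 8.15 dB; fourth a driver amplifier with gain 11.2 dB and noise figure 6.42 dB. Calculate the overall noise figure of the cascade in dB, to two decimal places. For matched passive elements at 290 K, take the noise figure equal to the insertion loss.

4.69 dB

Convert to linear (a loss of L dB is a gain of −L dB): F_i = 10^(NF_i/10), G_i = 10^(G_i,dB/10)
  Stage 1: F_1 = 10^(1.58/10) = 1.439, G_1 = 10^(−1.58/10) = 0.6950
  Stage 2: F_2 = 10^(1.86/10) = 1.535, G_2 = 10^(16.3/10) = 42.66
  Stage 3: F_3 = 10^(8.15/10) = 6.531, G_3 = 10^(−6.85/10) = 0.2065
  Stage 4: F_4 = 10^(6.42/10) = 4.385, G_4 = 10^(11.2/10) = 13.18
Friis cascade:
  F = 1.439 + (1.535 − 1)/0.6950 + (6.531 − 1)/29.65 + (4.385 − 1)/6.124 = 2.947
NF = 10 log₁₀(2.947) = 4.69 dB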